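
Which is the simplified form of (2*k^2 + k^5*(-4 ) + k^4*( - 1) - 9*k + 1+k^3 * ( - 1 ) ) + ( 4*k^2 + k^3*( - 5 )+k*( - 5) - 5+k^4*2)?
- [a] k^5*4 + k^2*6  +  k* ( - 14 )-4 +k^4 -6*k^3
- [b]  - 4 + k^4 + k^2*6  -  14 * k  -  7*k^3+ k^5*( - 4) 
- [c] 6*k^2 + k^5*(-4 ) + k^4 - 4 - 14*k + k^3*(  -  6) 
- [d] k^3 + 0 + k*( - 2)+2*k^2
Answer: c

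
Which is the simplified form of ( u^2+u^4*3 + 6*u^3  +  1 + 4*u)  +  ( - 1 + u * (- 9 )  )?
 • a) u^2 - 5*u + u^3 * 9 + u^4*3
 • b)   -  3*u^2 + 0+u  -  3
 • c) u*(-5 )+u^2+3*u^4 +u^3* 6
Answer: c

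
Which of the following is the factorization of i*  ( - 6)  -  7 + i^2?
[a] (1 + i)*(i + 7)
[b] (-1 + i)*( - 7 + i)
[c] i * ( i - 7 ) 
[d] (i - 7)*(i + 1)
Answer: d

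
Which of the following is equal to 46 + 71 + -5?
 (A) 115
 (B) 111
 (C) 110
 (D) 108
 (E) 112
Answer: E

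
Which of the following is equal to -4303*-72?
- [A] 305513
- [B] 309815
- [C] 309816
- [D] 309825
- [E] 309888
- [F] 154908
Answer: C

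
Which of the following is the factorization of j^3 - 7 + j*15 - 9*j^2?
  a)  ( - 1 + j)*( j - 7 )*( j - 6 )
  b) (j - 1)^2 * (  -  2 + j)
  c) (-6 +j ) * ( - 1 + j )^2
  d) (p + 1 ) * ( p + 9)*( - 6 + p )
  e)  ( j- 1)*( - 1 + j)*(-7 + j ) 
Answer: e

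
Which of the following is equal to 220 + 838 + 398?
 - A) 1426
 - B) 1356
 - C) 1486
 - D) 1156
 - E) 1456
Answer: E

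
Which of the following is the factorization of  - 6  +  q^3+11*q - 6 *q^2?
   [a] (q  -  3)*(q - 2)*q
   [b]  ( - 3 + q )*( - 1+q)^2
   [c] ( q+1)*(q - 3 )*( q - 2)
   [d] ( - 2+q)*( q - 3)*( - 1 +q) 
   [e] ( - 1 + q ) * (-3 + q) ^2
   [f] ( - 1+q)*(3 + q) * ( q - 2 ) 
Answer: d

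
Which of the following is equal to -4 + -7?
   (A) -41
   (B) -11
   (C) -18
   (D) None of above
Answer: B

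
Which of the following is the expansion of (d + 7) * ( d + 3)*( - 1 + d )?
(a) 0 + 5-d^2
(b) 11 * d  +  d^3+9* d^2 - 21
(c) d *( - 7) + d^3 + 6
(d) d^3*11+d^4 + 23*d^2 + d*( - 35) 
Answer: b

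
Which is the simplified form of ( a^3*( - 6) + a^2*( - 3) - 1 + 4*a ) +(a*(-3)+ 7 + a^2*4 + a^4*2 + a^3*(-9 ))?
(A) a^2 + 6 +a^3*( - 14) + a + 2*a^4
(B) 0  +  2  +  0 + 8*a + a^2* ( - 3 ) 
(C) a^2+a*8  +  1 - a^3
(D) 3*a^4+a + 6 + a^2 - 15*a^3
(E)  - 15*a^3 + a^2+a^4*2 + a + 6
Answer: E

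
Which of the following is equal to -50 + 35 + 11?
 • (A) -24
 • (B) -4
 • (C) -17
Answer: B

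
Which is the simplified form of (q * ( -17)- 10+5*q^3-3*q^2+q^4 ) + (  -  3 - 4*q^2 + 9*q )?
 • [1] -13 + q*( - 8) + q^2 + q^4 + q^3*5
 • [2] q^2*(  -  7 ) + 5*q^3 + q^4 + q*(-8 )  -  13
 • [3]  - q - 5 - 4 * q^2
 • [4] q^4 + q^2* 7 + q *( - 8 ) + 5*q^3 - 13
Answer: 2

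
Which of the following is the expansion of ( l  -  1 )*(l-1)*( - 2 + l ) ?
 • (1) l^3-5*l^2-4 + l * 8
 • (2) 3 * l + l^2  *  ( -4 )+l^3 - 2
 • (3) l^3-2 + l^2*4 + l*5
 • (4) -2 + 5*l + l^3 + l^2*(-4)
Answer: 4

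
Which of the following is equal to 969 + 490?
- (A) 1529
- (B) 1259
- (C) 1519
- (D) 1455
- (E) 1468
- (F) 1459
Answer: F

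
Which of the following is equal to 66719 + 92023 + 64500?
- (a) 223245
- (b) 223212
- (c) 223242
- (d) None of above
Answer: c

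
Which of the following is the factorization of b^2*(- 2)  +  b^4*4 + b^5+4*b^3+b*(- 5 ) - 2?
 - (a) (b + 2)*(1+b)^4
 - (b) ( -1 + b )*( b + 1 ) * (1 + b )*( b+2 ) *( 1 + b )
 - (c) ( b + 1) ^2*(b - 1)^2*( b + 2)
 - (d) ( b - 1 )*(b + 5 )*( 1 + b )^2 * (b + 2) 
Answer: b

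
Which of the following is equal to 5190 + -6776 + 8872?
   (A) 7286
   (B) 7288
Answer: A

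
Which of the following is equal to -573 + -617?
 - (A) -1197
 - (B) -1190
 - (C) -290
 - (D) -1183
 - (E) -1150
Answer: B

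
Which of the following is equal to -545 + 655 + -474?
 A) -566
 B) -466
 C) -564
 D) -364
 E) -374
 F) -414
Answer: D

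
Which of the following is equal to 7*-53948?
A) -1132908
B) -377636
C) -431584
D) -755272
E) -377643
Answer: B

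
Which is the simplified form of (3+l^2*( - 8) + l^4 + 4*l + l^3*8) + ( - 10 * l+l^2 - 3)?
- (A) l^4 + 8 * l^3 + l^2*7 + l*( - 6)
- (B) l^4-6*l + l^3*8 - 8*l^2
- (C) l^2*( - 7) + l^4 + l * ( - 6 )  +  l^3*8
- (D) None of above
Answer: C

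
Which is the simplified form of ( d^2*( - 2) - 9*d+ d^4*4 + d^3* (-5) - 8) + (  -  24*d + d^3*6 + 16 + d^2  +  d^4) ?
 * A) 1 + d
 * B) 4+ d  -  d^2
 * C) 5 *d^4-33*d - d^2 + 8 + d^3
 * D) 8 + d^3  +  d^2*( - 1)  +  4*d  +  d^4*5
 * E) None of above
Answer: C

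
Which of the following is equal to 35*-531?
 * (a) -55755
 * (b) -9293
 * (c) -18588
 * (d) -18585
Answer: d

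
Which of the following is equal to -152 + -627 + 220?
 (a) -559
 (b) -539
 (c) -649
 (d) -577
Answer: a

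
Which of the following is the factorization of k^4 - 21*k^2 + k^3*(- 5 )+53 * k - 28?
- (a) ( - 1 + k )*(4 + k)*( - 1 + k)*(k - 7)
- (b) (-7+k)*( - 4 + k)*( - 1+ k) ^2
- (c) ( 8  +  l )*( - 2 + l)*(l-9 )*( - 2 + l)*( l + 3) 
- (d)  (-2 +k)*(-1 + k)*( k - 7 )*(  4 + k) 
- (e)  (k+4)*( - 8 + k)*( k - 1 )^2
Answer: a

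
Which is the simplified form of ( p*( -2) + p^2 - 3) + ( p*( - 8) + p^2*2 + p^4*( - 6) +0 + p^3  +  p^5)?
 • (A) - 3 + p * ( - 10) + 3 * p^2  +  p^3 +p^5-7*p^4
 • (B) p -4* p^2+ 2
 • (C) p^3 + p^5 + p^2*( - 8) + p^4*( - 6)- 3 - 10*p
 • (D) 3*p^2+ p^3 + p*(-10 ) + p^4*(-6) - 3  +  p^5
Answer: D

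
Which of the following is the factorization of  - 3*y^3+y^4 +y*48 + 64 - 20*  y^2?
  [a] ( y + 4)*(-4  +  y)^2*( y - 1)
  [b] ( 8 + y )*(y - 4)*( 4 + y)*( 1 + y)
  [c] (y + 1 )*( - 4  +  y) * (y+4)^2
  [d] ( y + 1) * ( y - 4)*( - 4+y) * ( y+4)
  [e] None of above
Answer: d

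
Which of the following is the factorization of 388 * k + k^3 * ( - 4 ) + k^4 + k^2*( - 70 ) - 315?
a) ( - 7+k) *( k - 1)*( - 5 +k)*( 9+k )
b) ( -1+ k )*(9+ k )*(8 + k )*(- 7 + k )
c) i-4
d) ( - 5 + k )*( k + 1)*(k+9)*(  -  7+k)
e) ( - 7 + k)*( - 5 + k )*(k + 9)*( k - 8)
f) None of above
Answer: a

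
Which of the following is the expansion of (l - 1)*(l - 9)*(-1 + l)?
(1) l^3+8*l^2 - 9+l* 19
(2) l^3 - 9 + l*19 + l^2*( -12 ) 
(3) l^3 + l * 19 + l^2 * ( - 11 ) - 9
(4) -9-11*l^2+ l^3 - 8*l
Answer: 3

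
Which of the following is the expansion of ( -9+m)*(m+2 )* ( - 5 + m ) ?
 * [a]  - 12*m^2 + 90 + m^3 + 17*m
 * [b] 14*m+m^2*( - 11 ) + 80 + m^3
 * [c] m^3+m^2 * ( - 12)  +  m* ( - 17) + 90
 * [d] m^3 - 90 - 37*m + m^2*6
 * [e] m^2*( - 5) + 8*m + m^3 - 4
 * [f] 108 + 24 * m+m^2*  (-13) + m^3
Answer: a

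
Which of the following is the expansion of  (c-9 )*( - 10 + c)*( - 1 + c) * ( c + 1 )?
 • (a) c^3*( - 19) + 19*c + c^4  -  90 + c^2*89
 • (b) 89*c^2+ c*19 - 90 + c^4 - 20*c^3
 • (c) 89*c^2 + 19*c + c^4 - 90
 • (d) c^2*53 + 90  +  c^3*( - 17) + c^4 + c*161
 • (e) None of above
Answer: a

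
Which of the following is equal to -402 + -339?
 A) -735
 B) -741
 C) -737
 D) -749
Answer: B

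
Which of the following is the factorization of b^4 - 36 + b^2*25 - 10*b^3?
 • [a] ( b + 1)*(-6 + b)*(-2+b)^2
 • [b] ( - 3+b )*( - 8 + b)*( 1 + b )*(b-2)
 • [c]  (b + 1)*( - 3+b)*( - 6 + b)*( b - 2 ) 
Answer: c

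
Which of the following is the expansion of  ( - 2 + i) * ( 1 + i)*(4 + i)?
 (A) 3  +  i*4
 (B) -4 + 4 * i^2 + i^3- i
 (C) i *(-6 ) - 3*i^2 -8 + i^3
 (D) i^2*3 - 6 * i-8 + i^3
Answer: D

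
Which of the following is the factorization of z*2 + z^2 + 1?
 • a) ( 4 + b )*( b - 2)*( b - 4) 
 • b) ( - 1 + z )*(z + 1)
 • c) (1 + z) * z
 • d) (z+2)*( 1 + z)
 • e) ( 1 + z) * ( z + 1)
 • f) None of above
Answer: e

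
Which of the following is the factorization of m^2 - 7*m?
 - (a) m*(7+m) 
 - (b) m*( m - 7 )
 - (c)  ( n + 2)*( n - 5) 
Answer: b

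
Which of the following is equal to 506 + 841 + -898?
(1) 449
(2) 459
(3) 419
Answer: 1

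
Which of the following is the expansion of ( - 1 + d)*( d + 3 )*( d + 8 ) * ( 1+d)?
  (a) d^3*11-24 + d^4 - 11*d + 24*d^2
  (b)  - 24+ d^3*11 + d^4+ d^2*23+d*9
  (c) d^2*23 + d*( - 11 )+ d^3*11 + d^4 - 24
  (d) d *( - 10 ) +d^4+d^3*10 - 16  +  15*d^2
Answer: c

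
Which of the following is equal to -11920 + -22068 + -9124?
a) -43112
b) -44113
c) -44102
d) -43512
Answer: a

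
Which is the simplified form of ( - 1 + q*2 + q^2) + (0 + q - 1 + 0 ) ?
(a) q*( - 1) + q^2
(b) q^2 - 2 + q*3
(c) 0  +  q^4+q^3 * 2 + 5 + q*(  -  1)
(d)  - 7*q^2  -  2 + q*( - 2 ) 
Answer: b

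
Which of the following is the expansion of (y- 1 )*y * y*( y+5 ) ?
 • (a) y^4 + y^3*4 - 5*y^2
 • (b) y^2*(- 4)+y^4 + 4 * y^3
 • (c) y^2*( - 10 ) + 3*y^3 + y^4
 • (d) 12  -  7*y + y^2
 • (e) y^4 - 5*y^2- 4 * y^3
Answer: a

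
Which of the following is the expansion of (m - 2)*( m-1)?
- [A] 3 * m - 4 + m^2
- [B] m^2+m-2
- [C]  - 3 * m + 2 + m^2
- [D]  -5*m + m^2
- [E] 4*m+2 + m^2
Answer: C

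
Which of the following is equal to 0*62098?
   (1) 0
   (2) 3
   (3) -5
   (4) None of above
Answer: 1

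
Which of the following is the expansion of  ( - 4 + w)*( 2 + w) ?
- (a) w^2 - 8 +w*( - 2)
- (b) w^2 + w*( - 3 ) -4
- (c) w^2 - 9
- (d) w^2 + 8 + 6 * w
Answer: a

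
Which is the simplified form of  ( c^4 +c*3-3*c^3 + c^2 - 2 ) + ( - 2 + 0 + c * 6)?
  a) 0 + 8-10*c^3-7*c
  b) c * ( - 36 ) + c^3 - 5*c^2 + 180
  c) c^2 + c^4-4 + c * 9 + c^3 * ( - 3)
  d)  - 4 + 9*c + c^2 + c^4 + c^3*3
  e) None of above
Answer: c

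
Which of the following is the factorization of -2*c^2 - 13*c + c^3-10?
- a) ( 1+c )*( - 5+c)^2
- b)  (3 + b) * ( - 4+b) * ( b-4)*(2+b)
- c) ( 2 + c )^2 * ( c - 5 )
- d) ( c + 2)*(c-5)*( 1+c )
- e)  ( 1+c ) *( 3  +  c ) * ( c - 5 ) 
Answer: d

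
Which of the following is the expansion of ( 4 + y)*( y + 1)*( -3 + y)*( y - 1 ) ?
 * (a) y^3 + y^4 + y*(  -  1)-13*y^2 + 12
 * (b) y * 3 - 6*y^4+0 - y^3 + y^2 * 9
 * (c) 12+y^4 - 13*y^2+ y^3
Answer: a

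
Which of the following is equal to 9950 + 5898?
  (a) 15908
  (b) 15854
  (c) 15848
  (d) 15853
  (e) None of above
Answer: c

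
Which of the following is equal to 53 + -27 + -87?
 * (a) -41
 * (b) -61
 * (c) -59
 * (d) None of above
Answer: b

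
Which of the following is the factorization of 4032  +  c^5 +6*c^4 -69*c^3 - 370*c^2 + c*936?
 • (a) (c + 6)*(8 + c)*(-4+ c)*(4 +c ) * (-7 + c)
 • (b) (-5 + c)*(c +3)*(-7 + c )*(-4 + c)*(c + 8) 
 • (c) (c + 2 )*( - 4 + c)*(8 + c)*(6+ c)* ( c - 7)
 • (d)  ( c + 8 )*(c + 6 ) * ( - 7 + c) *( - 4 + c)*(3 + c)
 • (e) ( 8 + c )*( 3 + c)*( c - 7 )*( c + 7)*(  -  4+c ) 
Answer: d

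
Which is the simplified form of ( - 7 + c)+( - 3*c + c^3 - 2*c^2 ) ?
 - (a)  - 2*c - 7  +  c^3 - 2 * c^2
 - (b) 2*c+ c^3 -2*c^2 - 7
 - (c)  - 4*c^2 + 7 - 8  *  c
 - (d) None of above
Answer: a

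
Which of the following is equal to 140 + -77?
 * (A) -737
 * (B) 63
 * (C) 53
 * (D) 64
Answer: B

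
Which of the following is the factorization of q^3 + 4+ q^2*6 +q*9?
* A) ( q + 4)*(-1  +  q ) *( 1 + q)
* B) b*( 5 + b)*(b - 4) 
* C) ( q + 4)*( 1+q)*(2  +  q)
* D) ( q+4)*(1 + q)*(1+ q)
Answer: D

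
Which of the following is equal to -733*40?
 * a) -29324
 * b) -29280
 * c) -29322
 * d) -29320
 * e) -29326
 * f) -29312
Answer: d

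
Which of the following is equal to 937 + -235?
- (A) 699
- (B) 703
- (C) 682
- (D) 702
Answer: D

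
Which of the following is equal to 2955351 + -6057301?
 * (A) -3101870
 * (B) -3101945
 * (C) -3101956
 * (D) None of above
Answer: D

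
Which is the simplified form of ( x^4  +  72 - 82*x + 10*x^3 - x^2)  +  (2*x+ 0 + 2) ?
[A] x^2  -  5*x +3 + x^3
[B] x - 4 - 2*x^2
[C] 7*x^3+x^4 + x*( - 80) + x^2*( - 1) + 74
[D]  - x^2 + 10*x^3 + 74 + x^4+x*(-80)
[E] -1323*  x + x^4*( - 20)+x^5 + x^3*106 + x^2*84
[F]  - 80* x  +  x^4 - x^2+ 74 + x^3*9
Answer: D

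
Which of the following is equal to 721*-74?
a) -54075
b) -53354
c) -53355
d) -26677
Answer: b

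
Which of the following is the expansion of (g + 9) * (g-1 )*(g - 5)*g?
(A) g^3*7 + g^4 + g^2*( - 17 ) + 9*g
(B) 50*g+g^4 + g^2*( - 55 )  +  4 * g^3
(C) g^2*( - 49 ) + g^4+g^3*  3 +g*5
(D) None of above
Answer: D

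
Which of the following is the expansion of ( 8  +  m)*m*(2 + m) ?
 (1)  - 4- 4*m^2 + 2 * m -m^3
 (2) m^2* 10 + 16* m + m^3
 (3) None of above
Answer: 2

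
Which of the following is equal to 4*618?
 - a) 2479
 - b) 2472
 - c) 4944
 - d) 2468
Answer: b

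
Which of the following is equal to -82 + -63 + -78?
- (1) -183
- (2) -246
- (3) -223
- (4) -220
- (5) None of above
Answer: 3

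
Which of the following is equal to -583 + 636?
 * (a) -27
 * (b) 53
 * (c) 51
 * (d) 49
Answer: b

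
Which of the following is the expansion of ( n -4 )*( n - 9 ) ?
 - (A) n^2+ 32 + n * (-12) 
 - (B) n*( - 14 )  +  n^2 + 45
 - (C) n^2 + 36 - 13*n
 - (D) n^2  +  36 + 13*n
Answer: C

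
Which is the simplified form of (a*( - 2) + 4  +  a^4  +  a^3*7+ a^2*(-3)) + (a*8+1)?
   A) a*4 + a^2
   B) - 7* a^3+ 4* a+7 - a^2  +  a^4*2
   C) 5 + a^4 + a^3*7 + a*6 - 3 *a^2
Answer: C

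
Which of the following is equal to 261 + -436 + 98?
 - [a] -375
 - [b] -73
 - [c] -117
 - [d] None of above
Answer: d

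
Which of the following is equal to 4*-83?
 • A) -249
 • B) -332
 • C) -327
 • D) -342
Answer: B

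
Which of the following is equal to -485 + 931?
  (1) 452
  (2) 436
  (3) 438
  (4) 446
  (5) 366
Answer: 4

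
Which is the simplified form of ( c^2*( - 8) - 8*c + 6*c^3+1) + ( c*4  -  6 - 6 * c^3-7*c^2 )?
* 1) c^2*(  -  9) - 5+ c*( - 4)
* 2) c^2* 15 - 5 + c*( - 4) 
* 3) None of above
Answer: 3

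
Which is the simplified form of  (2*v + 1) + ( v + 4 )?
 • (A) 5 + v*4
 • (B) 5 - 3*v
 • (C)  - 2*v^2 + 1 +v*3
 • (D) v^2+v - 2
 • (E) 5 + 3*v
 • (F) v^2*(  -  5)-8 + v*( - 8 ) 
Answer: E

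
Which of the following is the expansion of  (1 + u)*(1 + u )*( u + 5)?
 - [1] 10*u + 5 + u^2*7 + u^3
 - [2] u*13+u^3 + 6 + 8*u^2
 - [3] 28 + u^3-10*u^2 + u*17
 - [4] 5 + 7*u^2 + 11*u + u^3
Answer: 4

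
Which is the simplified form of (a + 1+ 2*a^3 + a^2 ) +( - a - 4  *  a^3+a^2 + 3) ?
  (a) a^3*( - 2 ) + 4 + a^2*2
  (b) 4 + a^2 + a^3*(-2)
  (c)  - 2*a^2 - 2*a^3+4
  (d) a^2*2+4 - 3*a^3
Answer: a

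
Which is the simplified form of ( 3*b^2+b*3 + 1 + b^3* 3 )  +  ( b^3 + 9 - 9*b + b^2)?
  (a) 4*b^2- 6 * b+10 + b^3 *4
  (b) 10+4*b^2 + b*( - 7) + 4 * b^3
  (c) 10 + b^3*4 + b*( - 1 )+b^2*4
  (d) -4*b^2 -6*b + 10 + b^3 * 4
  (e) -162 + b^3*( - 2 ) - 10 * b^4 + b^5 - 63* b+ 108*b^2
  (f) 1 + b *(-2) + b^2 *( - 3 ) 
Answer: a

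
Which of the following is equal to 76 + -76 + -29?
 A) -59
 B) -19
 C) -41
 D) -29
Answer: D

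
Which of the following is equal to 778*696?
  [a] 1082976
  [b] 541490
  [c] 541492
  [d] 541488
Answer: d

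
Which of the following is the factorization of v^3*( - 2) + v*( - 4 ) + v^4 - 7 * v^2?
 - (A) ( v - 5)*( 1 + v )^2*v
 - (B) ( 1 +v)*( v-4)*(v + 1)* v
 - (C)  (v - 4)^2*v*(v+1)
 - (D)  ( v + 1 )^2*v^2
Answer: B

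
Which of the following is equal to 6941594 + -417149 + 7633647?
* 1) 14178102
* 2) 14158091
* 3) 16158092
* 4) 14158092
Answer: 4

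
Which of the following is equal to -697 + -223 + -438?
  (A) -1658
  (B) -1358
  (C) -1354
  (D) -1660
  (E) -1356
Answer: B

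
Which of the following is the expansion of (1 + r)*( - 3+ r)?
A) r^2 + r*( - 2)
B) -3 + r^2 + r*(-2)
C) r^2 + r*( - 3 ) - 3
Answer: B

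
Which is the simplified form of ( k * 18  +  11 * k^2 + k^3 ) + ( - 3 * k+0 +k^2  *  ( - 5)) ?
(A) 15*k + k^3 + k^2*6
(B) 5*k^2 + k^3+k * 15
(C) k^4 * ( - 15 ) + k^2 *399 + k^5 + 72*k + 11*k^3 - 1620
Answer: A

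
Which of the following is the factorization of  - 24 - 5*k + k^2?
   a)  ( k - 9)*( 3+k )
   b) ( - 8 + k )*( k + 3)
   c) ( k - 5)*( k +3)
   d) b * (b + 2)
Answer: b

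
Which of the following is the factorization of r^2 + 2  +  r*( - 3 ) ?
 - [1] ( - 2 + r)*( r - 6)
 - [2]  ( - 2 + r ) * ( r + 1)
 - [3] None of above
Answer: 3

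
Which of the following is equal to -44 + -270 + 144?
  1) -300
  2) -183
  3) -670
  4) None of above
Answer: 4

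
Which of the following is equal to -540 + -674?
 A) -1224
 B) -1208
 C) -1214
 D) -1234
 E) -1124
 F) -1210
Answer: C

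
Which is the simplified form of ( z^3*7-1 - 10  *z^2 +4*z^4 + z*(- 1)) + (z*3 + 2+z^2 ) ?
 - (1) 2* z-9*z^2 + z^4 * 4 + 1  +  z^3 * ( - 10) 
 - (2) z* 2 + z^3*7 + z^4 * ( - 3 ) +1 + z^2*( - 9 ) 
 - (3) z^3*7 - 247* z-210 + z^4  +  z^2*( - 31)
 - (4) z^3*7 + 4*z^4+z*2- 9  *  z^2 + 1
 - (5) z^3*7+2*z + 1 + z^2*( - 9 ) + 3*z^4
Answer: 4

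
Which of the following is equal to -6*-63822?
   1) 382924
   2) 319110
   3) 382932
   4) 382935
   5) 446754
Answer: 3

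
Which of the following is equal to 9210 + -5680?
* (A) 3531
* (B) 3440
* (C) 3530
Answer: C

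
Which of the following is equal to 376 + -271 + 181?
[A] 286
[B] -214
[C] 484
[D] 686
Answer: A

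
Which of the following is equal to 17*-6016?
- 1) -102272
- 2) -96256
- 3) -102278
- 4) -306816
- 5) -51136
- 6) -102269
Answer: 1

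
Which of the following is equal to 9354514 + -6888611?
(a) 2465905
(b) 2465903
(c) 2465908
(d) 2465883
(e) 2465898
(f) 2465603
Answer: b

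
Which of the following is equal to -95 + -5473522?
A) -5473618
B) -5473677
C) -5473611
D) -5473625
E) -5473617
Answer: E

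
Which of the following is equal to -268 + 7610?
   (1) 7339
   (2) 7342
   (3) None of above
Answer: 2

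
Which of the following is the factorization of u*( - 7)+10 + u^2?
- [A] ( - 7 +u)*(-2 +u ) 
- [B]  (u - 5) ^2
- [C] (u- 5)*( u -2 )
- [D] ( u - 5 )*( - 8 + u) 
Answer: C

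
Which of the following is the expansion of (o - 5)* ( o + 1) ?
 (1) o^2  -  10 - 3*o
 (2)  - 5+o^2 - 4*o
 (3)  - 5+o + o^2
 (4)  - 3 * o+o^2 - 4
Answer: 2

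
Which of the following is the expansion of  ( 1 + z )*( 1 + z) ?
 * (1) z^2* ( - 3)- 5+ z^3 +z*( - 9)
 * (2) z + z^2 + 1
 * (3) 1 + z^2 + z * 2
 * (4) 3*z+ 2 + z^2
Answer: 3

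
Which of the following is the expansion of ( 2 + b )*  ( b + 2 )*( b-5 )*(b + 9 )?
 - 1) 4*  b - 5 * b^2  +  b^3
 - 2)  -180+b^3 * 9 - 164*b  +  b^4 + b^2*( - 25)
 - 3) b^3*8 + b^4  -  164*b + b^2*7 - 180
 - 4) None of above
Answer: 4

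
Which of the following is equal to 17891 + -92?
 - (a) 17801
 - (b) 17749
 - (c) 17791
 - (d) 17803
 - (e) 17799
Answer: e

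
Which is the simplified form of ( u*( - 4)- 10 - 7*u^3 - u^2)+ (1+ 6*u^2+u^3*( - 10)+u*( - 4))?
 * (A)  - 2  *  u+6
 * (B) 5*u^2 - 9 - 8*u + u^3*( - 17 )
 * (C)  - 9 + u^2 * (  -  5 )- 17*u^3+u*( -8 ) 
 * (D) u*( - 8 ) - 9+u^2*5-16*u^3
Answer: B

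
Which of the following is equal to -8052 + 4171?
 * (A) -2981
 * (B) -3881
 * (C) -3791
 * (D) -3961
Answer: B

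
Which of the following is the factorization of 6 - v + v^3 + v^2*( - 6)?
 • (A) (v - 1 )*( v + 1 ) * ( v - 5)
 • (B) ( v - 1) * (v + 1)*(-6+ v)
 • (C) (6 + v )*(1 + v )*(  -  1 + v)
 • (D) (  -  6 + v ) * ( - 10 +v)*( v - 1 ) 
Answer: B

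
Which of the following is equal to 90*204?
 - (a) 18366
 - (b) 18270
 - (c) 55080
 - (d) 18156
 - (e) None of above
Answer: e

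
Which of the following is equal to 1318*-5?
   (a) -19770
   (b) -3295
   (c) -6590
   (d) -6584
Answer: c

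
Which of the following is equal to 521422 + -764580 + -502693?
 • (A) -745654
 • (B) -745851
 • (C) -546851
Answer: B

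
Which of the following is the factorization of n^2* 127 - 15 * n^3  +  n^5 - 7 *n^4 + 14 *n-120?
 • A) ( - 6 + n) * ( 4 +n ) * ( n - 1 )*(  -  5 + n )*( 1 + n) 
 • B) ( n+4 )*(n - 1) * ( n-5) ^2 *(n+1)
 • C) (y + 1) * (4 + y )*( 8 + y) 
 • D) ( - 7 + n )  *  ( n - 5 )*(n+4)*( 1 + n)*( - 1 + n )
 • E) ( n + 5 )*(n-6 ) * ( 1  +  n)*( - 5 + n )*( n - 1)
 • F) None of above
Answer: A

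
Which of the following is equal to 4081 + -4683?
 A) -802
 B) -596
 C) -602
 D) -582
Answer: C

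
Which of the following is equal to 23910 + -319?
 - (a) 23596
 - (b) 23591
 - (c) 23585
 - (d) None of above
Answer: b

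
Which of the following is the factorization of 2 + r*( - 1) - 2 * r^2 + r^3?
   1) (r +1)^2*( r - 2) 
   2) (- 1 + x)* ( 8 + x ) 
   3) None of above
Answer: 3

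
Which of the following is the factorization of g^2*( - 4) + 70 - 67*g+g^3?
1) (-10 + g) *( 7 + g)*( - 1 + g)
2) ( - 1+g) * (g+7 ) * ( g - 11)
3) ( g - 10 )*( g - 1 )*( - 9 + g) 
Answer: 1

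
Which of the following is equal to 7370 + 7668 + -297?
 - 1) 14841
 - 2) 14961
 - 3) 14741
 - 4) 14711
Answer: 3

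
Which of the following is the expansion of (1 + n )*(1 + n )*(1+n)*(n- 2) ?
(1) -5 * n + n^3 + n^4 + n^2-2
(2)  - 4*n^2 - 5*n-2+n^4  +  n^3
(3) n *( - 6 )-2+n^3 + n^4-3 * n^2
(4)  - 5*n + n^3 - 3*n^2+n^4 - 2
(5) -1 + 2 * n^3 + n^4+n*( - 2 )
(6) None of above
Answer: 4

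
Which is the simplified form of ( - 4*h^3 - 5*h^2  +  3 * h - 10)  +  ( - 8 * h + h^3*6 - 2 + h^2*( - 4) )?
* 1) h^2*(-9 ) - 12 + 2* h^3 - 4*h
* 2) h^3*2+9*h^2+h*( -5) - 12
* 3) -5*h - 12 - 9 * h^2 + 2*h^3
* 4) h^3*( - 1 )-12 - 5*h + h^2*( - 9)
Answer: 3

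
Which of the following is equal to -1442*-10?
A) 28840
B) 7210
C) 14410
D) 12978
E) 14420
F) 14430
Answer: E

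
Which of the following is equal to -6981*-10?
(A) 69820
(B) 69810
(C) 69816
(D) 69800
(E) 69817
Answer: B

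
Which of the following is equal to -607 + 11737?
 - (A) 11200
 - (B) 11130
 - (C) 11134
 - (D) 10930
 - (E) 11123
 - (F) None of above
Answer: B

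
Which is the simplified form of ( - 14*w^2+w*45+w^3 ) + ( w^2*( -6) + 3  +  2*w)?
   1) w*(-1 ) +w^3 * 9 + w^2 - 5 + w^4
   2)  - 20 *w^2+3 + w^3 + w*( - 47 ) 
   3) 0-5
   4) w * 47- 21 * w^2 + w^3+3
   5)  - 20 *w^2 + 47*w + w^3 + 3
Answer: 5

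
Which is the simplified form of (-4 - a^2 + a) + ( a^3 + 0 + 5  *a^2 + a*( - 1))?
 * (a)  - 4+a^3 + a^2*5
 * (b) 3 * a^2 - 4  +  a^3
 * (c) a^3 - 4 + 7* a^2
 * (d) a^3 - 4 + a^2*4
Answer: d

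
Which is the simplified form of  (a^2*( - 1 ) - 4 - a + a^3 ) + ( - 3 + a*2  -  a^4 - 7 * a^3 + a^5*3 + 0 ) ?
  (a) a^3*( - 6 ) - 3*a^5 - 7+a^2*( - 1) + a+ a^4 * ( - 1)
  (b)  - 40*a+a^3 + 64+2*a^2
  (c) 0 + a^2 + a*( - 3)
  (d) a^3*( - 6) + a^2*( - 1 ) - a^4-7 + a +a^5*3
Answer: d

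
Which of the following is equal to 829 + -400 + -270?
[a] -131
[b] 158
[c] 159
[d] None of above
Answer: c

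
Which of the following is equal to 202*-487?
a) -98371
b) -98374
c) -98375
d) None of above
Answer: b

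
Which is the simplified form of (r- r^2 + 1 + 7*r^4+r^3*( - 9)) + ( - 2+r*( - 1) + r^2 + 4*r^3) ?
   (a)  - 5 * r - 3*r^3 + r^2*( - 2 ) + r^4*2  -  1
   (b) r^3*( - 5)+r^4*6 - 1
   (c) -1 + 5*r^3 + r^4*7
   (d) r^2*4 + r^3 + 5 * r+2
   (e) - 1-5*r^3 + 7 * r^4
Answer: e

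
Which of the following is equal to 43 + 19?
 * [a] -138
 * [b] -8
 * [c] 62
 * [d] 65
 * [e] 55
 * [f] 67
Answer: c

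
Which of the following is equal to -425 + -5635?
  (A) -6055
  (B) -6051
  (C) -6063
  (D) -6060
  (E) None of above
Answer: D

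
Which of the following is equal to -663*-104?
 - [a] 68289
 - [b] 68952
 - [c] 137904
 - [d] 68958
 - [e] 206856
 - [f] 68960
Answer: b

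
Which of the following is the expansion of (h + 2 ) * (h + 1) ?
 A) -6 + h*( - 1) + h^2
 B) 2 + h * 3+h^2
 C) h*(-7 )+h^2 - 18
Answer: B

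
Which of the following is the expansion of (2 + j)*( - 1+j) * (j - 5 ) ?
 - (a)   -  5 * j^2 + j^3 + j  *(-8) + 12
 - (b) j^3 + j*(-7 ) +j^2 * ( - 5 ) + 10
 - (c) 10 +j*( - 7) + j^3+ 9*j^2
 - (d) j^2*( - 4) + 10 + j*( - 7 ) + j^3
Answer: d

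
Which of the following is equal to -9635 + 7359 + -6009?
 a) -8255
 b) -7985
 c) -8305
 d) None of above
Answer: d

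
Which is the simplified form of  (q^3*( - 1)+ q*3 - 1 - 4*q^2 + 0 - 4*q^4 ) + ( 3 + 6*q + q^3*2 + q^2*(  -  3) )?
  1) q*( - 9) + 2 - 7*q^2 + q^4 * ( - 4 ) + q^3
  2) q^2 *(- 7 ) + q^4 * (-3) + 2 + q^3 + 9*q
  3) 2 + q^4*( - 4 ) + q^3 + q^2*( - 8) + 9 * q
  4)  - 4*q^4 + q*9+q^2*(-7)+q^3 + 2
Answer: 4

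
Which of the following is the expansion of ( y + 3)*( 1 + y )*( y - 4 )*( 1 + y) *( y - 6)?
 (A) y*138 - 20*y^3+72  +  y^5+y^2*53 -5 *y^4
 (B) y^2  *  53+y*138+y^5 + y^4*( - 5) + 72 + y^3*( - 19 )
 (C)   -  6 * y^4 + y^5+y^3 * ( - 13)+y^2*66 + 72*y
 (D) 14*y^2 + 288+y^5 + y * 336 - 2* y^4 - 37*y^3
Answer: B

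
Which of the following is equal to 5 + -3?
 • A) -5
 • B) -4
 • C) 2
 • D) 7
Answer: C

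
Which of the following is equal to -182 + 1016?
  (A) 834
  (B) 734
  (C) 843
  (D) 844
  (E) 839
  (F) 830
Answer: A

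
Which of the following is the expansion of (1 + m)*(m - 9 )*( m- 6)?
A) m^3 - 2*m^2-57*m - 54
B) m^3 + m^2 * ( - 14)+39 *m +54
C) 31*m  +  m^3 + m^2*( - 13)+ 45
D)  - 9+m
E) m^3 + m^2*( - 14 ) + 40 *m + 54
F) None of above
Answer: B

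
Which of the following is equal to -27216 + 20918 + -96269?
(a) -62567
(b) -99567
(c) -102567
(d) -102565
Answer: c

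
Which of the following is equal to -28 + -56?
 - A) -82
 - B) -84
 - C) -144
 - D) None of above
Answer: B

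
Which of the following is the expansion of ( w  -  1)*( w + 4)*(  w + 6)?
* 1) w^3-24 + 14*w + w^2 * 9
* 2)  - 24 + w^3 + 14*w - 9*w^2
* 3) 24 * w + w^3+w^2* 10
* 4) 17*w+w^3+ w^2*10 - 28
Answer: 1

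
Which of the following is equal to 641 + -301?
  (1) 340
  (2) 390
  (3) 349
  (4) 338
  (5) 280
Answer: 1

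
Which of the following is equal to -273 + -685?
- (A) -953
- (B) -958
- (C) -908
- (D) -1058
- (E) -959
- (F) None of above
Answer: B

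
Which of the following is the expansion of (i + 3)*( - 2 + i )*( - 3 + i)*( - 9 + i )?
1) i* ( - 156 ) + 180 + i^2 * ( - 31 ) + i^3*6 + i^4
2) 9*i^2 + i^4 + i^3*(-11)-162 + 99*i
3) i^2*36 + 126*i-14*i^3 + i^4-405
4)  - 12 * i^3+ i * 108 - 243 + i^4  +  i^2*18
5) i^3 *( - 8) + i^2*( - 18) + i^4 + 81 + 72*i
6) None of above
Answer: 2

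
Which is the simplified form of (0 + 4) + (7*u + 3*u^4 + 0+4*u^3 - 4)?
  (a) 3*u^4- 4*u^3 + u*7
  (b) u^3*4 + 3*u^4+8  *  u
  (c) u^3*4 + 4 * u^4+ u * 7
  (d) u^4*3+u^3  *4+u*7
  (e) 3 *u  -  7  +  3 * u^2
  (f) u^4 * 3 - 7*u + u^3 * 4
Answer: d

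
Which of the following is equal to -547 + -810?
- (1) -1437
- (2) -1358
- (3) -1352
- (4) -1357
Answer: 4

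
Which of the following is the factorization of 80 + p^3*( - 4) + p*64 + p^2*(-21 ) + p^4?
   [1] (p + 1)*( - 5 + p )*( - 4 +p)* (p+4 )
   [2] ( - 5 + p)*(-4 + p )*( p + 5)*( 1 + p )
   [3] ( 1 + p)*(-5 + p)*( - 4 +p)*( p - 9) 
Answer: 1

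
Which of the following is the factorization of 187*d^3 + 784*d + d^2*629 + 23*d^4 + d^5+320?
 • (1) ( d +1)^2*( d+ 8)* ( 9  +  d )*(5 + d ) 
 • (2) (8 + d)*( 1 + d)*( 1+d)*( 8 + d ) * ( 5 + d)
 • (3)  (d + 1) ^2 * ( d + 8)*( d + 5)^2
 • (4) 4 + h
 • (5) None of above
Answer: 2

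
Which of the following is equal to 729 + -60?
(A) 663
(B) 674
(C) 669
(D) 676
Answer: C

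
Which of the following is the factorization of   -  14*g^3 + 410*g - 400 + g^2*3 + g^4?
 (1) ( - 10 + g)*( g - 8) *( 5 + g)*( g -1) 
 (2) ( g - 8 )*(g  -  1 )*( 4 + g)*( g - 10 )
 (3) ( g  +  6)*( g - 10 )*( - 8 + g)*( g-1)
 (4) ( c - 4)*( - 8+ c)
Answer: 1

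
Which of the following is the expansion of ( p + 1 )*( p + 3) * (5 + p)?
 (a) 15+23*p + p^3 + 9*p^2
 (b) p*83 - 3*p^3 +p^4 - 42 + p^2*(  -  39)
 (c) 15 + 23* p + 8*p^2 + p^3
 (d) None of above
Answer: a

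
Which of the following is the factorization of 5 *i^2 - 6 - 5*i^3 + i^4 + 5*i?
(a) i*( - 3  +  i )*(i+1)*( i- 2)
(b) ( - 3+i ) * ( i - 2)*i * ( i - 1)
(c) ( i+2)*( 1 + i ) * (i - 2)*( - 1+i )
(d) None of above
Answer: d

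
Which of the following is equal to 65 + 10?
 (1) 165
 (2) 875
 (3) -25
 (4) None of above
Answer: 4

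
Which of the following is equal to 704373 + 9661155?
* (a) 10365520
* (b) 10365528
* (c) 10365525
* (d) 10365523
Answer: b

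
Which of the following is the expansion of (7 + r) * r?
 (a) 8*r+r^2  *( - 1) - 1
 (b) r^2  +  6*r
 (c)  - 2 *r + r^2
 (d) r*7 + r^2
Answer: d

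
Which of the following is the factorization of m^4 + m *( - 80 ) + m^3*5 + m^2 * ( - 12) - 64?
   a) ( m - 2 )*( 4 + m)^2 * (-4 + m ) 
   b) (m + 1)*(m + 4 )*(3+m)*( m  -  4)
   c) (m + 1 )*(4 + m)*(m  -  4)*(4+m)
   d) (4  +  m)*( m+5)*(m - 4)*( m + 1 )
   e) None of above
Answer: c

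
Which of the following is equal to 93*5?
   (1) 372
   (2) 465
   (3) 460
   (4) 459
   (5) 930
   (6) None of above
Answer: 2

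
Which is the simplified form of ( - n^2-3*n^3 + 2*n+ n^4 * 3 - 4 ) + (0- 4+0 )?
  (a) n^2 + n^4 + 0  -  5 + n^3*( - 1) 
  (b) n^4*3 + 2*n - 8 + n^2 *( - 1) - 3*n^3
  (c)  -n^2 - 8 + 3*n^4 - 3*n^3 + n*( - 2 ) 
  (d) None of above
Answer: b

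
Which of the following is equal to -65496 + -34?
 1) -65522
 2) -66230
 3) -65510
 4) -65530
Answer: 4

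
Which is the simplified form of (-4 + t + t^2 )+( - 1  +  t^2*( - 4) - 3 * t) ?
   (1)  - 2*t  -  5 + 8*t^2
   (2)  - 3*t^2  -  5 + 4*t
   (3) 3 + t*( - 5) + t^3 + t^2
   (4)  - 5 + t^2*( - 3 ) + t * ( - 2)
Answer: 4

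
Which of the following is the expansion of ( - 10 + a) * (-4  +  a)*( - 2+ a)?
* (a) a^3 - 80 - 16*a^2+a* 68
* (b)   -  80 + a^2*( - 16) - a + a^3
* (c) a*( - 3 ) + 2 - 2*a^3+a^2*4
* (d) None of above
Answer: a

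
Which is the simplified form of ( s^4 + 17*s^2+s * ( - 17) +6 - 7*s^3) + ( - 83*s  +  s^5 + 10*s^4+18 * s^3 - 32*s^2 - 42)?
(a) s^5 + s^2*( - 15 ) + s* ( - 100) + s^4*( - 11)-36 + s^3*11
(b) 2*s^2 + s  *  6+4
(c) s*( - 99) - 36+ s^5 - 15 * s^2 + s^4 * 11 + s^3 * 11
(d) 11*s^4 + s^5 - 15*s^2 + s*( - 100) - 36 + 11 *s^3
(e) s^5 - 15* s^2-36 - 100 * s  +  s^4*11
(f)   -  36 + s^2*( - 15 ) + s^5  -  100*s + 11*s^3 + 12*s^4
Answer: d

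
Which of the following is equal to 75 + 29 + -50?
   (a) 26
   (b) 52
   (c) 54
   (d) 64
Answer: c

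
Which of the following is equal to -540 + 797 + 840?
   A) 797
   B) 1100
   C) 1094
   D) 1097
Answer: D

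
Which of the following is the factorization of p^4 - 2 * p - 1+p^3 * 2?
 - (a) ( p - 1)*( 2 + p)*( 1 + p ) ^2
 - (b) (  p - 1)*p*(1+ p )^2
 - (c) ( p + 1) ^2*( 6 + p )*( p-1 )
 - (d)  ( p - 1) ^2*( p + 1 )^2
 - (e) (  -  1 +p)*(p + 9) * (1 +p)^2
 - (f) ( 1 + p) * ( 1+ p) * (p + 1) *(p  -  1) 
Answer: f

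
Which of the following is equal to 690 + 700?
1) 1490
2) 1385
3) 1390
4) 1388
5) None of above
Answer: 3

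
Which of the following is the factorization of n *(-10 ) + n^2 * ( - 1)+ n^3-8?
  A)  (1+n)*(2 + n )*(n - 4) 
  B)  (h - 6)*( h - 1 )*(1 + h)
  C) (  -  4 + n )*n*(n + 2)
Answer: A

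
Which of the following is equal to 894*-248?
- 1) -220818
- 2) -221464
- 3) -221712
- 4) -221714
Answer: 3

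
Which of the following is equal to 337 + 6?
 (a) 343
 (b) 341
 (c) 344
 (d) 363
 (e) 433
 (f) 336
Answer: a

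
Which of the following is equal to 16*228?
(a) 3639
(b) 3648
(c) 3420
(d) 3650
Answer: b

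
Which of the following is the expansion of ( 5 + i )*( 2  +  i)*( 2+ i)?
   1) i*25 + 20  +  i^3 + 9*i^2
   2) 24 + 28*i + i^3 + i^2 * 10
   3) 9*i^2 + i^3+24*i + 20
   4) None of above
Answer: 3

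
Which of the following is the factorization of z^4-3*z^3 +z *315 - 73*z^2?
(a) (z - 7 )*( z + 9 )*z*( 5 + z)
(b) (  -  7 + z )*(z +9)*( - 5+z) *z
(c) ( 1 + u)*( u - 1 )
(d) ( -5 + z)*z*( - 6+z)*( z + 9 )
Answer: b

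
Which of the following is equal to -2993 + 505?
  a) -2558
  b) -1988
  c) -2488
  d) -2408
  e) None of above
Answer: c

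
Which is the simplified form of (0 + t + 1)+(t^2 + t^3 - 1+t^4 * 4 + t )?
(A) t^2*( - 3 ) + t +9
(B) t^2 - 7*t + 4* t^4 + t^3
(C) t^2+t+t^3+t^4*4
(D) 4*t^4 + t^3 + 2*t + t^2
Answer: D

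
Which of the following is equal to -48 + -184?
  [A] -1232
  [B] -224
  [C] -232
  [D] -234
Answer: C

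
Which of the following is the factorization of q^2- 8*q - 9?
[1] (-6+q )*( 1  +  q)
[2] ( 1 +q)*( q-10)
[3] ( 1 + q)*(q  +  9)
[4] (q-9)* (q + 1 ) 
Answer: 4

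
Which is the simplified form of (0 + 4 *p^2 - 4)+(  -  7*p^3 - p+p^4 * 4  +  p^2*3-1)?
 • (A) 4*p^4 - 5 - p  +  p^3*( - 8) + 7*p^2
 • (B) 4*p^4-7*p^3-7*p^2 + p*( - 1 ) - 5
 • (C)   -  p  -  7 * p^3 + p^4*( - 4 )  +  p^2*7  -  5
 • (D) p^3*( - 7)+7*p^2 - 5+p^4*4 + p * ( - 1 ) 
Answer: D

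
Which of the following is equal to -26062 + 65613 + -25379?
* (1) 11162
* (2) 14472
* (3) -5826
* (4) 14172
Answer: 4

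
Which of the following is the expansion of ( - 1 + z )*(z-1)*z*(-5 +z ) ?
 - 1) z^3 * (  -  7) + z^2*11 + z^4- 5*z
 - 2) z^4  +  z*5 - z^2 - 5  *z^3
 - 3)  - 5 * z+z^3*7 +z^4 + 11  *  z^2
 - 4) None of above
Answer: 1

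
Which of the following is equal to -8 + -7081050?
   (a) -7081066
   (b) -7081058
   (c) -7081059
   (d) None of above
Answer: b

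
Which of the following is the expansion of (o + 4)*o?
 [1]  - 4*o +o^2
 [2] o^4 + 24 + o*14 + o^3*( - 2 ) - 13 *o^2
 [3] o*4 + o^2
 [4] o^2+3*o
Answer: 3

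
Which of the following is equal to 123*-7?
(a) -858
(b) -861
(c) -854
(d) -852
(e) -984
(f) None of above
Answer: b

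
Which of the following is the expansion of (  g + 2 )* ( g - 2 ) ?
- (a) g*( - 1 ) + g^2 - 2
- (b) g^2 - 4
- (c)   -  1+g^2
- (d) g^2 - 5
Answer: b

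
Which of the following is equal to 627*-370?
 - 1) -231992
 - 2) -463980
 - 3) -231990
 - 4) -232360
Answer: 3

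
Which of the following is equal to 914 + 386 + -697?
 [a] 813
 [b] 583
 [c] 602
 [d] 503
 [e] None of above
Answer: e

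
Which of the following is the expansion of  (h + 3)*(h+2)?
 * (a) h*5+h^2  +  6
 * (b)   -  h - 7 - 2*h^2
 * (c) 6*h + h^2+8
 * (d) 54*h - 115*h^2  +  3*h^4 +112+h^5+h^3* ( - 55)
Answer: a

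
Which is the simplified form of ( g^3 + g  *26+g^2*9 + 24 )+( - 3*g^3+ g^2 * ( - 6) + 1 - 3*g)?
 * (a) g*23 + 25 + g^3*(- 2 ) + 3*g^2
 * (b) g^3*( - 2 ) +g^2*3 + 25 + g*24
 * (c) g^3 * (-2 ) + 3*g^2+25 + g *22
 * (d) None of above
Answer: a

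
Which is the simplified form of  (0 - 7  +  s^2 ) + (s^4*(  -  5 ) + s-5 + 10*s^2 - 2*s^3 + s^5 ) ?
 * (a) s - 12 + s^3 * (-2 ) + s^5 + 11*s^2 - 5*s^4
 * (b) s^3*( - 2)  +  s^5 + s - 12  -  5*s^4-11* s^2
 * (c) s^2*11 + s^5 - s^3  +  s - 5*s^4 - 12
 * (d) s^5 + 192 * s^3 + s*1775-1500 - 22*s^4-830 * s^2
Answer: a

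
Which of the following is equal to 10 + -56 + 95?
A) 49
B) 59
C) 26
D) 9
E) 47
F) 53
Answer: A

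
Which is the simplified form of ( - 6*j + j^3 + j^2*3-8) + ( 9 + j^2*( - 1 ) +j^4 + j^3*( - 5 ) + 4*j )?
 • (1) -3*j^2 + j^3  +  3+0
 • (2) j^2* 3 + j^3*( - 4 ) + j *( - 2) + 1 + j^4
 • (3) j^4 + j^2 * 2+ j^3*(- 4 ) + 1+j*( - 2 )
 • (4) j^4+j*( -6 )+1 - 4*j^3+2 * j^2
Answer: 3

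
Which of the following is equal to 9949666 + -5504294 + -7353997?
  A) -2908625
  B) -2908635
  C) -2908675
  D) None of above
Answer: A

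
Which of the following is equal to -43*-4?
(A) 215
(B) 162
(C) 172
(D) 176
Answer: C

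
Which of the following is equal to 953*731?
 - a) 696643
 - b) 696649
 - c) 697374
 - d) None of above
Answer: a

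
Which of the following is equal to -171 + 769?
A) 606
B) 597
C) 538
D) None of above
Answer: D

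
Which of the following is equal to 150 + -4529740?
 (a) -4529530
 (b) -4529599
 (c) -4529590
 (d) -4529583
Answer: c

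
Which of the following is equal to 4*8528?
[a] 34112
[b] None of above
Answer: a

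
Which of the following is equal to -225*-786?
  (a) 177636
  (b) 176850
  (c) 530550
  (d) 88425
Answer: b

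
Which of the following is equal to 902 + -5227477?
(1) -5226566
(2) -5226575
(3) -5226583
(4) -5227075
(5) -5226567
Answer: 2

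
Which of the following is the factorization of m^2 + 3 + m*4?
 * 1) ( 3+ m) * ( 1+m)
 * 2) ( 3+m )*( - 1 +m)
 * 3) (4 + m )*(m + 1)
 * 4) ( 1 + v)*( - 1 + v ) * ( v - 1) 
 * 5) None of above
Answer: 1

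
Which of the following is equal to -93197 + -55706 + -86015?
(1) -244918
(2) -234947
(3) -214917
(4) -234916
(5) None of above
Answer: 5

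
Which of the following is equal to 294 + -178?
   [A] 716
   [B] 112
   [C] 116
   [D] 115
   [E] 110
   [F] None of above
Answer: C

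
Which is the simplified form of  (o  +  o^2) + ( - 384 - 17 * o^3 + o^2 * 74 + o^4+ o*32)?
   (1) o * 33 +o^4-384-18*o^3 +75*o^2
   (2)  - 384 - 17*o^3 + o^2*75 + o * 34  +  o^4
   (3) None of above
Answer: 3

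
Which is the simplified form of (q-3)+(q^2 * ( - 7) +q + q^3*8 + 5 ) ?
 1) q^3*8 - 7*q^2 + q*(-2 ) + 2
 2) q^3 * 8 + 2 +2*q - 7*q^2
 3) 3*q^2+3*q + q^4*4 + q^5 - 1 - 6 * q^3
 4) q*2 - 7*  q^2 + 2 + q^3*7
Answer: 2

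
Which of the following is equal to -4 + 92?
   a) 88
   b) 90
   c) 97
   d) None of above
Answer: a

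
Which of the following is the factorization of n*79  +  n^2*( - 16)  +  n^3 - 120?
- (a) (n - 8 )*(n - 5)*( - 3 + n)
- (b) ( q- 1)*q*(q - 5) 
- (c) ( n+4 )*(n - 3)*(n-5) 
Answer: a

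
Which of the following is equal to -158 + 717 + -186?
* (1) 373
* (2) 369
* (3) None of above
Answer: 1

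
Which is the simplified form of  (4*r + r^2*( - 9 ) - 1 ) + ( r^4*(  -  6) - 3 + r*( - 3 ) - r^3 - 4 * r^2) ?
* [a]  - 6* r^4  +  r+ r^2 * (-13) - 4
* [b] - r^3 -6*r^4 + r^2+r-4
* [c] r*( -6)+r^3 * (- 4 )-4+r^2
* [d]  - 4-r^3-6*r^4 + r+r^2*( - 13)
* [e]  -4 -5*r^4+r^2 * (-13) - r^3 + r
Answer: d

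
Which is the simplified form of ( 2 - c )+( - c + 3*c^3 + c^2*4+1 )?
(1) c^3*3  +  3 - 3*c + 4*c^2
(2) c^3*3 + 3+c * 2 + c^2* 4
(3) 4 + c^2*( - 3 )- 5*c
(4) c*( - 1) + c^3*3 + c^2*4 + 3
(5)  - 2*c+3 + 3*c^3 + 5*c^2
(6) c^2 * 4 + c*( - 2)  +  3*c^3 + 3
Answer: 6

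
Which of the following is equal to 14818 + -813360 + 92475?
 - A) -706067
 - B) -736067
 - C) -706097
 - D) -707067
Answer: A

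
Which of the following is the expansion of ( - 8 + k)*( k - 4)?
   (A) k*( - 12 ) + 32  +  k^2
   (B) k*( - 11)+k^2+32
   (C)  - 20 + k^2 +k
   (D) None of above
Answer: A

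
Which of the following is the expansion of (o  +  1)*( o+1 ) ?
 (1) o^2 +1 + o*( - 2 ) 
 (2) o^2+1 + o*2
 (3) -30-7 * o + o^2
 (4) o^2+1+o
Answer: 2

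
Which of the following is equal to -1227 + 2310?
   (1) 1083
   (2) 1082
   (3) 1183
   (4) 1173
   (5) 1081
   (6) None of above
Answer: 1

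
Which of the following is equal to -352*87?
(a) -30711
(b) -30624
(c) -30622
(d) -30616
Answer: b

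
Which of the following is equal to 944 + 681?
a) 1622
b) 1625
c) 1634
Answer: b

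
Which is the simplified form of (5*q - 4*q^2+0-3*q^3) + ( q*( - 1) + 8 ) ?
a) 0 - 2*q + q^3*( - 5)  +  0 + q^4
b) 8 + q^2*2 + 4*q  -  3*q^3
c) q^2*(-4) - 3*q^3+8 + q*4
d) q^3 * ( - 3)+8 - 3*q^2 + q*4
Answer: c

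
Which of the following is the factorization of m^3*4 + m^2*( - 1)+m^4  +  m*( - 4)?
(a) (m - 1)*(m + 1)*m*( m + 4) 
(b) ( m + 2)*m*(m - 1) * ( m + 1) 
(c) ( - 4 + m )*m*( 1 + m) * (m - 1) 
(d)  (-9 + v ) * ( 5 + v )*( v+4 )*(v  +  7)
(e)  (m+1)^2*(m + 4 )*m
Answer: a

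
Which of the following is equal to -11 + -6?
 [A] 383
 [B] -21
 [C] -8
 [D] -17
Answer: D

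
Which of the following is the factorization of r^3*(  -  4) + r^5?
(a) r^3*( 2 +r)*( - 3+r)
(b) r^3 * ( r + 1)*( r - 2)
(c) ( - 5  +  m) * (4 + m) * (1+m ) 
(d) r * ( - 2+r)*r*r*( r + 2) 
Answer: d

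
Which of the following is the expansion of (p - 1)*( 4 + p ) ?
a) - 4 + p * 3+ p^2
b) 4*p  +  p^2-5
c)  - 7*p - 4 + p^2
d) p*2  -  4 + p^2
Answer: a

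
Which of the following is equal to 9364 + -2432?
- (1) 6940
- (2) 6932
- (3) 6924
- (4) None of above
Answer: 2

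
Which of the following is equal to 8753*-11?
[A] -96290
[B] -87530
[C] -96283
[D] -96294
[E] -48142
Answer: C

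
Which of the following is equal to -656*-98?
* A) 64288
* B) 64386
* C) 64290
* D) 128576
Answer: A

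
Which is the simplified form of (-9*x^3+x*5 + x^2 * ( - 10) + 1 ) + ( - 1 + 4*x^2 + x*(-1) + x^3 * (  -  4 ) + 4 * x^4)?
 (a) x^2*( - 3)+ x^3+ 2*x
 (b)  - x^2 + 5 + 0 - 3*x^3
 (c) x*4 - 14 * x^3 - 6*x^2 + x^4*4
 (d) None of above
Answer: d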